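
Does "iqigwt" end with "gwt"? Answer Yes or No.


Input string: 'iqigwt'
Suffix to check: 'gwt'
Last 3 characters of input: 'gwt'
Match: True
Result: Yes


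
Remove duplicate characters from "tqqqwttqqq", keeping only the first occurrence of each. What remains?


Input: 'tqqqwttqqq'
Operation: keep first occurrence of each character
Scan: s[0]='t' new -> keep; s[1]='q' new -> keep; s[2]='q' seen -> skip; s[3]='q' seen -> skip; s[4]='w' new -> keep; s[5]='t' seen -> skip; s[6]='t' seen -> skip; s[7]='q' seen -> skip; s[8]='q' seen -> skip; s[9]='q' seen -> skip
Result: tqw


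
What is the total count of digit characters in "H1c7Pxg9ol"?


Input string: 'H1c7Pxg9ol'
Operation: count digit characters (0-9)
Scan: 'H', '1'(digit), 'c', '7'(digit), 'P', 'x', 'g', '9'(digit), 'o', 'l'
Digits found: 3
Result: 3


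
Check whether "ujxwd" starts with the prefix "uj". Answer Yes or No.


Input string: 'ujxwd'
Prefix to check: 'uj'
First 2 characters of input: 'uj'
Match: True
Result: Yes


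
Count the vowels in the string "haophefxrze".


Input string: 'haophefxrze'
Operation: count vowels (a, e, i, o, u)
Scan: s[0]='h', s[1]='a' (vowel), s[2]='o' (vowel), s[3]='p', s[4]='h', s[5]='e' (vowel), s[6]='f', s[7]='x', s[8]='r', s[9]='z', s[10]='e' (vowel)
Vowels found: 4
Result: 4


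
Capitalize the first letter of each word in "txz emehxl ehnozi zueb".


Input string: 'txz emehxl ehnozi zueb'
Operation: capitalize first letter of each word
Word transformations: 'txz'->'Txz', 'emehxl'->'Emehxl', 'ehnozi'->'Ehnozi', 'zueb'->'Zueb'
Result: Txz Emehxl Ehnozi Zueb


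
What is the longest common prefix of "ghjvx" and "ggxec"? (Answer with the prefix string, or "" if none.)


String 1: 'ghjvx'
String 2: 'ggxec'
Compare position by position:
pos 0: 'g' vs 'g' match
pos 1: 'h' vs 'g' differ -> stop
Longest common prefix: "g" (length 1)


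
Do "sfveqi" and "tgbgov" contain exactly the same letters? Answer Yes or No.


String 1: 'sfveqi' -> sorted: 'efiqsv'
String 2: 'tgbgov' -> sorted: 'bggotv'
Compare sorted forms: 'efiqsv' != 'bggotv'
Anagram: No


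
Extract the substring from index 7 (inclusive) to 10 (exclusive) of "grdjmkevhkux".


Input string: 'grdjmkevhkux'
Operation: slice [7:10]
Extract characters: s[7]='v', s[8]='h', s[9]='k'
Result: vhk


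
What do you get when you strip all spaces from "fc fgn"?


Input string: 'fc fgn'
Operation: remove all spaces
Words: 'fc', 'fgn'
Join without spaces: fcfgn


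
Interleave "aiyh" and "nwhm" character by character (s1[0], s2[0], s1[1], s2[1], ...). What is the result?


String 1: 'aiyh'
String 2: 'nwhm'
Operation: alternate characters
Pairs: 'a'+'n', 'i'+'w', 'y'+'h', 'h'+'m'
Result: aniwyhhm


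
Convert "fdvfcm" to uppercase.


Input string: 'fdvfcm'
Operation: convert each letter to uppercase
Mapping: 'f'->'F', 'd'->'D', 'v'->'V', 'f'->'F', 'c'->'C', 'm'->'M'
Result: FDVFCM


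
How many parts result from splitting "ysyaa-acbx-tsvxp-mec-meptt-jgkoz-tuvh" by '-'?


Input string: 'ysyaa-acbx-tsvxp-mec-meptt-jgkoz-tuvh'
Delimiter: '-'
Split result: 'ysyaa', 'acbx', 'tsvxp', 'mec', 'meptt', 'jgkoz', 'tuvh'
Number of parts: 7


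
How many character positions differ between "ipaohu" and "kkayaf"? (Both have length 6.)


String 1: 'ipaohu'
String 2: 'kkayaf'
Compare each position: pos 0: 'i'!='k', pos 1: 'p'!='k', pos 2: 'a'=='a', pos 3: 'o'!='y', pos 4: 'h'!='a', pos 5: 'u'!='f'
Differing positions: 5
Hamming distance: 5


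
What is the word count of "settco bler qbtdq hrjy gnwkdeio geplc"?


Input string: 'settco bler qbtdq hrjy gnwkdeio geplc'
Operation: split by spaces
Words found: 'settco', 'bler', 'qbtdq', 'hrjy', 'gnwkdeio', 'geplc'
Word count: 6


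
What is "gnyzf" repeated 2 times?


Input string: 'gnyzf'
Operation: repeat 2 times
Concatenation: 'gnyzf' + 'gnyzf'
Result: gnyzfgnyzf


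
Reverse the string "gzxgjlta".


Input string: 'gzxgjlta'
Operation: reverse character order
Original order: 'g' -> 'z' -> 'x' -> 'g' -> 'j' -> 'l' -> 't' -> 'a'
Reversed order: 'a' -> 't' -> 'l' -> 'j' -> 'g' -> 'x' -> 'z' -> 'g'
Result: atljgxzg


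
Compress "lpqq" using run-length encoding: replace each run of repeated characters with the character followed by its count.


Input: 'lpqq'
Operation: identify consecutive runs
Runs: 'l' -> l1, 'p' -> p1, 'qq' -> q2
Encoded: l1p1q2


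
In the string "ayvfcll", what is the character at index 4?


Input string: 'ayvfcll'
Operation: get character at index 4
Index mapping: s[0]='a', s[1]='y', s[2]='v', s[3]='f', s[4]='c'
Result: 'c'


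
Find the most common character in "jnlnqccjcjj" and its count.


Input: 'jnlnqccjcjj'
Operation: tally each character
Counts: 'c':3, 'j':4, 'l':1, 'n':2, 'q':1
Maximum: 'j' appears 4 times


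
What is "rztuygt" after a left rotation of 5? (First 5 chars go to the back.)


Input: 'rztuygt', shift = 5
Operation: split at index 5 and swap parts
Front part s[0:5] = 'rztuy'
Back part s[5:] = 'gt'
Rotated = back + front = 'gt' + 'rztuy'
Result: gtrztuy


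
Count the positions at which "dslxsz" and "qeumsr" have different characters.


String 1: 'dslxsz'
String 2: 'qeumsr'
Compare each position: pos 0: 'd'!='q', pos 1: 's'!='e', pos 2: 'l'!='u', pos 3: 'x'!='m', pos 4: 's'=='s', pos 5: 'z'!='r'
Differing positions: 5
Hamming distance: 5


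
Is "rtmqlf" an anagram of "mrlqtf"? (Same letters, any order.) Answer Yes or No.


String 1: 'mrlqtf' -> sorted: 'flmqrt'
String 2: 'rtmqlf' -> sorted: 'flmqrt'
Compare sorted forms: 'flmqrt' == 'flmqrt'
Anagram: Yes


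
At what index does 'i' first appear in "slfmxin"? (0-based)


Input string: 'slfmxin'
Target: 'i'
Scanning left to right: s[0]='s', s[1]='l', s[2]='f', s[3]='m', s[4]='x', s[5]='i'
First match at index: 5


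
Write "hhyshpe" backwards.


Input string: 'hhyshpe'
Operation: reverse character order
Original order: 'h' -> 'h' -> 'y' -> 's' -> 'h' -> 'p' -> 'e'
Reversed order: 'e' -> 'p' -> 'h' -> 's' -> 'y' -> 'h' -> 'h'
Result: ephsyhh


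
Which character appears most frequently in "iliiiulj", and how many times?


Input: 'iliiiulj'
Operation: tally each character
Counts: 'i':4, 'j':1, 'l':2, 'u':1
Maximum: 'i' appears 4 times


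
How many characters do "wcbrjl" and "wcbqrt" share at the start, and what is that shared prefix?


String 1: 'wcbrjl'
String 2: 'wcbqrt'
Compare position by position:
pos 0: 'w' vs 'w' match
pos 1: 'c' vs 'c' match
pos 2: 'b' vs 'b' match
pos 3: 'r' vs 'q' differ -> stop
Longest common prefix: "wcb" (length 3)


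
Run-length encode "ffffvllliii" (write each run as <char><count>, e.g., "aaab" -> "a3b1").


Input: 'ffffvllliii'
Operation: identify consecutive runs
Runs: 'ffff' -> f4, 'v' -> v1, 'lll' -> l3, 'iii' -> i3
Encoded: f4v1l3i3


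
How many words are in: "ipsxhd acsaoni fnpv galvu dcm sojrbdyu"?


Input string: 'ipsxhd acsaoni fnpv galvu dcm sojrbdyu'
Operation: split by spaces
Words found: 'ipsxhd', 'acsaoni', 'fnpv', 'galvu', 'dcm', 'sojrbdyu'
Word count: 6


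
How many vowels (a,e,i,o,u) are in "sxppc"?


Input string: 'sxppc'
Operation: count vowels (a, e, i, o, u)
Scan: s[0]='s', s[1]='x', s[2]='p', s[3]='p', s[4]='c'
Vowels found: 0
Result: 0


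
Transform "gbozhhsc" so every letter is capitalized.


Input string: 'gbozhhsc'
Operation: convert each letter to uppercase
Mapping: 'g'->'G', 'b'->'B', 'o'->'O', 'z'->'Z', 'h'->'H', 'h'->'H', 's'->'S', 'c'->'C'
Result: GBOZHHSC


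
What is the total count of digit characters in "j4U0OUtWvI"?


Input string: 'j4U0OUtWvI'
Operation: count digit characters (0-9)
Scan: 'j', '4'(digit), 'U', '0'(digit), 'O', 'U', 't', 'W', 'v', 'I'
Digits found: 2
Result: 2


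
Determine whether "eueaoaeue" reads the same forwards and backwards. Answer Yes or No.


Input string: 'eueaoaeue'
Reversed: 'eueaoaeue'
Compare pairs: s[0]='e' vs s[8]='e' (match), s[1]='u' vs s[7]='u' (match), s[2]='e' vs s[6]='e' (match), s[3]='a' vs s[5]='a' (match)
Palindrome: Yes


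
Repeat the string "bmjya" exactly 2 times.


Input string: 'bmjya'
Operation: repeat 2 times
Concatenation: 'bmjya' + 'bmjya'
Result: bmjyabmjya


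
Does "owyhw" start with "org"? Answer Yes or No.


Input string: 'owyhw'
Prefix to check: 'org'
First 3 characters of input: 'owy'
Match: False
Result: No


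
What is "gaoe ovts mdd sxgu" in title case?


Input string: 'gaoe ovts mdd sxgu'
Operation: capitalize first letter of each word
Word transformations: 'gaoe'->'Gaoe', 'ovts'->'Ovts', 'mdd'->'Mdd', 'sxgu'->'Sxgu'
Result: Gaoe Ovts Mdd Sxgu


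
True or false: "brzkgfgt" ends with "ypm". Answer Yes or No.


Input string: 'brzkgfgt'
Suffix to check: 'ypm'
Last 3 characters of input: 'fgt'
Match: False
Result: No


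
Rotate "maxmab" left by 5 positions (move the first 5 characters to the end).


Input: 'maxmab', shift = 5
Operation: split at index 5 and swap parts
Front part s[0:5] = 'maxma'
Back part s[5:] = 'b'
Rotated = back + front = 'b' + 'maxma'
Result: bmaxma


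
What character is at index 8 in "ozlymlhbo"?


Input string: 'ozlymlhbo'
Operation: get character at index 8
Index mapping: s[0]='o', s[1]='z', s[2]='l', s[3]='y', s[4]='m', s[5]='l', s[6]='h', s[7]='b', s[8]='o'
Result: 'o'


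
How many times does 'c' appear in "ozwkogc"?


Input string: 'ozwkogc'
Target character: 'c'
Scan each position: s[6]='c'
Matches found at indices: 6
Total: 1


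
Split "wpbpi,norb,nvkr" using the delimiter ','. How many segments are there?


Input string: 'wpbpi,norb,nvkr'
Delimiter: ','
Split result: 'wpbpi', 'norb', 'nvkr'
Number of parts: 3


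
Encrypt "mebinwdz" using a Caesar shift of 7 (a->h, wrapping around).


Input: 'mebinwdz', shift = 7
Operation: for each letter, (position + 7) mod 26
Mapping: 'm'(12+7=19)->'t', 'e'(4+7=11)->'l', 'b'(1+7=8)->'i', 'i'(8+7=15)->'p', 'n'(13+7=20)->'u', 'w'(22+7=29, 29 mod 26=3)->'d', 'd'(3+7=10)->'k', 'z'(25+7=32, 32 mod 26=6)->'g'
Result: tlipudkg


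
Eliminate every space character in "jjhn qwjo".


Input string: 'jjhn qwjo'
Operation: remove all spaces
Words: 'jjhn', 'qwjo'
Join without spaces: jjhnqwjo


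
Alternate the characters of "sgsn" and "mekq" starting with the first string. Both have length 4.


String 1: 'sgsn'
String 2: 'mekq'
Operation: alternate characters
Pairs: 's'+'m', 'g'+'e', 's'+'k', 'n'+'q'
Result: smgesknq


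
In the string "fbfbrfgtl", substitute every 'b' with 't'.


Input string: 'fbfbrfgtl'
Operation: replace 'b' with 't'
Positions of 'b': 1, 3
After replacement: ftftrfgtl


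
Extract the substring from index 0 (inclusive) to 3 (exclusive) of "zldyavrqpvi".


Input string: 'zldyavrqpvi'
Operation: slice [0:3]
Extract characters: s[0]='z', s[1]='l', s[2]='d'
Result: zld


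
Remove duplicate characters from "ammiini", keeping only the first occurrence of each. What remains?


Input: 'ammiini'
Operation: keep first occurrence of each character
Scan: s[0]='a' new -> keep; s[1]='m' new -> keep; s[2]='m' seen -> skip; s[3]='i' new -> keep; s[4]='i' seen -> skip; s[5]='n' new -> keep; s[6]='i' seen -> skip
Result: amin


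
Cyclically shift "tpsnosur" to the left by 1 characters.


Input: 'tpsnosur', shift = 1
Operation: split at index 1 and swap parts
Front part s[0:1] = 't'
Back part s[1:] = 'psnosur'
Rotated = back + front = 'psnosur' + 't'
Result: psnosurt


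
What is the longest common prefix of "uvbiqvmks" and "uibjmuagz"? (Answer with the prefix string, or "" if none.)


String 1: 'uvbiqvmks'
String 2: 'uibjmuagz'
Compare position by position:
pos 0: 'u' vs 'u' match
pos 1: 'v' vs 'i' differ -> stop
Longest common prefix: "u" (length 1)


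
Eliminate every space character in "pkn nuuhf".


Input string: 'pkn nuuhf'
Operation: remove all spaces
Words: 'pkn', 'nuuhf'
Join without spaces: pknnuuhf


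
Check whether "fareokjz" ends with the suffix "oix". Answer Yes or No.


Input string: 'fareokjz'
Suffix to check: 'oix'
Last 3 characters of input: 'kjz'
Match: False
Result: No


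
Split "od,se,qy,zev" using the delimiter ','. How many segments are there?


Input string: 'od,se,qy,zev'
Delimiter: ','
Split result: 'od', 'se', 'qy', 'zev'
Number of parts: 4


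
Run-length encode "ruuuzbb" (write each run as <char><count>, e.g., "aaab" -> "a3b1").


Input: 'ruuuzbb'
Operation: identify consecutive runs
Runs: 'r' -> r1, 'uuu' -> u3, 'z' -> z1, 'bb' -> b2
Encoded: r1u3z1b2


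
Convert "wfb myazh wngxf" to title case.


Input string: 'wfb myazh wngxf'
Operation: capitalize first letter of each word
Word transformations: 'wfb'->'Wfb', 'myazh'->'Myazh', 'wngxf'->'Wngxf'
Result: Wfb Myazh Wngxf


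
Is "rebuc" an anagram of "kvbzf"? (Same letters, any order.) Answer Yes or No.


String 1: 'kvbzf' -> sorted: 'bfkvz'
String 2: 'rebuc' -> sorted: 'bceru'
Compare sorted forms: 'bfkvz' != 'bceru'
Anagram: No


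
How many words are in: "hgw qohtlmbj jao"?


Input string: 'hgw qohtlmbj jao'
Operation: split by spaces
Words found: 'hgw', 'qohtlmbj', 'jao'
Word count: 3


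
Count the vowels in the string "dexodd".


Input string: 'dexodd'
Operation: count vowels (a, e, i, o, u)
Scan: s[0]='d', s[1]='e' (vowel), s[2]='x', s[3]='o' (vowel), s[4]='d', s[5]='d'
Vowels found: 2
Result: 2


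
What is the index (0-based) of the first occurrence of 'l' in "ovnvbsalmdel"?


Input string: 'ovnvbsalmdel'
Target: 'l'
Scanning left to right: s[0]='o', s[1]='v', s[2]='n', s[3]='v', s[4]='b', s[5]='s', s[6]='a', s[7]='l'
First match at index: 7


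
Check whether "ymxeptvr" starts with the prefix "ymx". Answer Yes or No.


Input string: 'ymxeptvr'
Prefix to check: 'ymx'
First 3 characters of input: 'ymx'
Match: True
Result: Yes


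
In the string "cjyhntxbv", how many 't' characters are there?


Input string: 'cjyhntxbv'
Target character: 't'
Scan each position: s[5]='t'
Matches found at indices: 5
Total: 1


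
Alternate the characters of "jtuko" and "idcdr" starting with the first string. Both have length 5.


String 1: 'jtuko'
String 2: 'idcdr'
Operation: alternate characters
Pairs: 'j'+'i', 't'+'d', 'u'+'c', 'k'+'d', 'o'+'r'
Result: jitduckdor


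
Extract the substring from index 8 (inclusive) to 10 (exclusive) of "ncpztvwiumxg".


Input string: 'ncpztvwiumxg'
Operation: slice [8:10]
Extract characters: s[8]='u', s[9]='m'
Result: um


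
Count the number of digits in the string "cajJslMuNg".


Input string: 'cajJslMuNg'
Operation: count digit characters (0-9)
Scan: 'c', 'a', 'j', 'J', 's', 'l', 'M', 'u', 'N', 'g'
Digits found: 0
Result: 0


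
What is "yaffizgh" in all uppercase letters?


Input string: 'yaffizgh'
Operation: convert each letter to uppercase
Mapping: 'y'->'Y', 'a'->'A', 'f'->'F', 'f'->'F', 'i'->'I', 'z'->'Z', 'g'->'G', 'h'->'H'
Result: YAFFIZGH


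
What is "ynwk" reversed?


Input string: 'ynwk'
Operation: reverse character order
Original order: 'y' -> 'n' -> 'w' -> 'k'
Reversed order: 'k' -> 'w' -> 'n' -> 'y'
Result: kwny


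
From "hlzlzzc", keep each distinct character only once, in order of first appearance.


Input: 'hlzlzzc'
Operation: keep first occurrence of each character
Scan: s[0]='h' new -> keep; s[1]='l' new -> keep; s[2]='z' new -> keep; s[3]='l' seen -> skip; s[4]='z' seen -> skip; s[5]='z' seen -> skip; s[6]='c' new -> keep
Result: hlzc


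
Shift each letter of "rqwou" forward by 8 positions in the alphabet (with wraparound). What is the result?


Input: 'rqwou', shift = 8
Operation: for each letter, (position + 8) mod 26
Mapping: 'r'(17+8=25)->'z', 'q'(16+8=24)->'y', 'w'(22+8=30, 30 mod 26=4)->'e', 'o'(14+8=22)->'w', 'u'(20+8=28, 28 mod 26=2)->'c'
Result: zyewc


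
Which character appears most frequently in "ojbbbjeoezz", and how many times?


Input: 'ojbbbjeoezz'
Operation: tally each character
Counts: 'b':3, 'e':2, 'j':2, 'o':2, 'z':2
Maximum: 'b' appears 3 times


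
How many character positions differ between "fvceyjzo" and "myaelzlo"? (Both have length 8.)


String 1: 'fvceyjzo'
String 2: 'myaelzlo'
Compare each position: pos 0: 'f'!='m', pos 1: 'v'!='y', pos 2: 'c'!='a', pos 3: 'e'=='e', pos 4: 'y'!='l', pos 5: 'j'!='z', pos 6: 'z'!='l', pos 7: 'o'=='o'
Differing positions: 6
Hamming distance: 6


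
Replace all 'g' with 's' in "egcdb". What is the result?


Input string: 'egcdb'
Operation: replace 'g' with 's'
Positions of 'g': 1
After replacement: escdb


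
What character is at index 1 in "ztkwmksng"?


Input string: 'ztkwmksng'
Operation: get character at index 1
Index mapping: s[0]='z', s[1]='t'
Result: 't'


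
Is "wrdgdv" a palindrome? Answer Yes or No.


Input string: 'wrdgdv'
Reversed: 'vdgdrw'
Compare pairs: s[0]='w' vs s[5]='v' (mismatch), s[1]='r' vs s[4]='d' (mismatch), s[2]='d' vs s[3]='g' (mismatch)
Palindrome: No


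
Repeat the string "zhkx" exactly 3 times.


Input string: 'zhkx'
Operation: repeat 3 times
Concatenation: 'zhkx' + 'zhkx' + 'zhkx'
Result: zhkxzhkxzhkx


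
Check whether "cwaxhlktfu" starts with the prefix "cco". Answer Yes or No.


Input string: 'cwaxhlktfu'
Prefix to check: 'cco'
First 3 characters of input: 'cwa'
Match: False
Result: No


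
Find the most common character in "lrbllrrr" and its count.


Input: 'lrbllrrr'
Operation: tally each character
Counts: 'b':1, 'l':3, 'r':4
Maximum: 'r' appears 4 times


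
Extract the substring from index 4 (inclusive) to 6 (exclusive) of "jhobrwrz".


Input string: 'jhobrwrz'
Operation: slice [4:6]
Extract characters: s[4]='r', s[5]='w'
Result: rw


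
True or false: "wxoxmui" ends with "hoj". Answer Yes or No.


Input string: 'wxoxmui'
Suffix to check: 'hoj'
Last 3 characters of input: 'mui'
Match: False
Result: No


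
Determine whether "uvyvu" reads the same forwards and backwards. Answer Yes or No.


Input string: 'uvyvu'
Reversed: 'uvyvu'
Compare pairs: s[0]='u' vs s[4]='u' (match), s[1]='v' vs s[3]='v' (match)
Palindrome: Yes


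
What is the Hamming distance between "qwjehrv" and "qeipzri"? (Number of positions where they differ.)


String 1: 'qwjehrv'
String 2: 'qeipzri'
Compare each position: pos 0: 'q'=='q', pos 1: 'w'!='e', pos 2: 'j'!='i', pos 3: 'e'!='p', pos 4: 'h'!='z', pos 5: 'r'=='r', pos 6: 'v'!='i'
Differing positions: 5
Hamming distance: 5


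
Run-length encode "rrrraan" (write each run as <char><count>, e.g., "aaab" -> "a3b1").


Input: 'rrrraan'
Operation: identify consecutive runs
Runs: 'rrrr' -> r4, 'aa' -> a2, 'n' -> n1
Encoded: r4a2n1


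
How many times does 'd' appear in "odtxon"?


Input string: 'odtxon'
Target character: 'd'
Scan each position: s[1]='d'
Matches found at indices: 1
Total: 1


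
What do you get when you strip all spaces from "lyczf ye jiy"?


Input string: 'lyczf ye jiy'
Operation: remove all spaces
Words: 'lyczf', 'ye', 'jiy'
Join without spaces: lyczfyejiy


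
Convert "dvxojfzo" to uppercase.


Input string: 'dvxojfzo'
Operation: convert each letter to uppercase
Mapping: 'd'->'D', 'v'->'V', 'x'->'X', 'o'->'O', 'j'->'J', 'f'->'F', 'z'->'Z', 'o'->'O'
Result: DVXOJFZO


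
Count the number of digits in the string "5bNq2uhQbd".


Input string: '5bNq2uhQbd'
Operation: count digit characters (0-9)
Scan: '5'(digit), 'b', 'N', 'q', '2'(digit), 'u', 'h', 'Q', 'b', 'd'
Digits found: 2
Result: 2


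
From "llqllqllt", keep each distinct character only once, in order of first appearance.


Input: 'llqllqllt'
Operation: keep first occurrence of each character
Scan: s[0]='l' new -> keep; s[1]='l' seen -> skip; s[2]='q' new -> keep; s[3]='l' seen -> skip; s[4]='l' seen -> skip; s[5]='q' seen -> skip; s[6]='l' seen -> skip; s[7]='l' seen -> skip; s[8]='t' new -> keep
Result: lqt


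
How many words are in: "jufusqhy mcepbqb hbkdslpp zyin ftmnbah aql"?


Input string: 'jufusqhy mcepbqb hbkdslpp zyin ftmnbah aql'
Operation: split by spaces
Words found: 'jufusqhy', 'mcepbqb', 'hbkdslpp', 'zyin', 'ftmnbah', 'aql'
Word count: 6


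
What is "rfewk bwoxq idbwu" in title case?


Input string: 'rfewk bwoxq idbwu'
Operation: capitalize first letter of each word
Word transformations: 'rfewk'->'Rfewk', 'bwoxq'->'Bwoxq', 'idbwu'->'Idbwu'
Result: Rfewk Bwoxq Idbwu


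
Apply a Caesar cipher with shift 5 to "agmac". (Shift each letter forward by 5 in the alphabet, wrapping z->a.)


Input: 'agmac', shift = 5
Operation: for each letter, (position + 5) mod 26
Mapping: 'a'(0+5=5)->'f', 'g'(6+5=11)->'l', 'm'(12+5=17)->'r', 'a'(0+5=5)->'f', 'c'(2+5=7)->'h'
Result: flrfh


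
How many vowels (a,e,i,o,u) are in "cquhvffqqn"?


Input string: 'cquhvffqqn'
Operation: count vowels (a, e, i, o, u)
Scan: s[0]='c', s[1]='q', s[2]='u' (vowel), s[3]='h', s[4]='v', s[5]='f', s[6]='f', s[7]='q', s[8]='q', s[9]='n'
Vowels found: 1
Result: 1


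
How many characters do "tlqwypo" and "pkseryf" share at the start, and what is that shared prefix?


String 1: 'tlqwypo'
String 2: 'pkseryf'
Compare position by position:
pos 0: 't' vs 'p' differ -> stop
Longest common prefix: "" (length 0)


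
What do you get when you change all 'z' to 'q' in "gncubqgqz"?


Input string: 'gncubqgqz'
Operation: replace 'z' with 'q'
Positions of 'z': 8
After replacement: gncubqgqq


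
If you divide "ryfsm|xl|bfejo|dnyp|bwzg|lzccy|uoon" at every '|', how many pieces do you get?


Input string: 'ryfsm|xl|bfejo|dnyp|bwzg|lzccy|uoon'
Delimiter: '|'
Split result: 'ryfsm', 'xl', 'bfejo', 'dnyp', 'bwzg', 'lzccy', 'uoon'
Number of parts: 7


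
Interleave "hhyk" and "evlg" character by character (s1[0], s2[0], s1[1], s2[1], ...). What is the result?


String 1: 'hhyk'
String 2: 'evlg'
Operation: alternate characters
Pairs: 'h'+'e', 'h'+'v', 'y'+'l', 'k'+'g'
Result: hehvylkg


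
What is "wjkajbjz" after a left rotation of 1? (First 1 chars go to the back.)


Input: 'wjkajbjz', shift = 1
Operation: split at index 1 and swap parts
Front part s[0:1] = 'w'
Back part s[1:] = 'jkajbjz'
Rotated = back + front = 'jkajbjz' + 'w'
Result: jkajbjzw


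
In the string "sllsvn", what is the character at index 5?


Input string: 'sllsvn'
Operation: get character at index 5
Index mapping: s[0]='s', s[1]='l', s[2]='l', s[3]='s', s[4]='v', s[5]='n'
Result: 'n'


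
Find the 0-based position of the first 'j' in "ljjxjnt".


Input string: 'ljjxjnt'
Target: 'j'
Scanning left to right: s[0]='l', s[1]='j'
First match at index: 1


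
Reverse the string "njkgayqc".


Input string: 'njkgayqc'
Operation: reverse character order
Original order: 'n' -> 'j' -> 'k' -> 'g' -> 'a' -> 'y' -> 'q' -> 'c'
Reversed order: 'c' -> 'q' -> 'y' -> 'a' -> 'g' -> 'k' -> 'j' -> 'n'
Result: cqyagkjn


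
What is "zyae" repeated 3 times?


Input string: 'zyae'
Operation: repeat 3 times
Concatenation: 'zyae' + 'zyae' + 'zyae'
Result: zyaezyaezyae


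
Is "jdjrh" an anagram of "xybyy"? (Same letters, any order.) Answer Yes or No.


String 1: 'xybyy' -> sorted: 'bxyyy'
String 2: 'jdjrh' -> sorted: 'dhjjr'
Compare sorted forms: 'bxyyy' != 'dhjjr'
Anagram: No


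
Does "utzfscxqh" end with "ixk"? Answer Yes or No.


Input string: 'utzfscxqh'
Suffix to check: 'ixk'
Last 3 characters of input: 'xqh'
Match: False
Result: No


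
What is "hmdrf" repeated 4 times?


Input string: 'hmdrf'
Operation: repeat 4 times
Concatenation: 'hmdrf' + 'hmdrf' + 'hmdrf' + 'hmdrf'
Result: hmdrfhmdrfhmdrfhmdrf


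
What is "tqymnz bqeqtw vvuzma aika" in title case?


Input string: 'tqymnz bqeqtw vvuzma aika'
Operation: capitalize first letter of each word
Word transformations: 'tqymnz'->'Tqymnz', 'bqeqtw'->'Bqeqtw', 'vvuzma'->'Vvuzma', 'aika'->'Aika'
Result: Tqymnz Bqeqtw Vvuzma Aika


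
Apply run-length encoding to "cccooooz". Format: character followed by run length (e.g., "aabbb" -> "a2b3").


Input: 'cccooooz'
Operation: identify consecutive runs
Runs: 'ccc' -> c3, 'oooo' -> o4, 'z' -> z1
Encoded: c3o4z1


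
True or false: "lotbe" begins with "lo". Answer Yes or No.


Input string: 'lotbe'
Prefix to check: 'lo'
First 2 characters of input: 'lo'
Match: True
Result: Yes


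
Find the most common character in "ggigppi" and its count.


Input: 'ggigppi'
Operation: tally each character
Counts: 'g':3, 'i':2, 'p':2
Maximum: 'g' appears 3 times


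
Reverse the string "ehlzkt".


Input string: 'ehlzkt'
Operation: reverse character order
Original order: 'e' -> 'h' -> 'l' -> 'z' -> 'k' -> 't'
Reversed order: 't' -> 'k' -> 'z' -> 'l' -> 'h' -> 'e'
Result: tkzlhe


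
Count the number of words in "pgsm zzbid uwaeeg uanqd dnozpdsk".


Input string: 'pgsm zzbid uwaeeg uanqd dnozpdsk'
Operation: split by spaces
Words found: 'pgsm', 'zzbid', 'uwaeeg', 'uanqd', 'dnozpdsk'
Word count: 5


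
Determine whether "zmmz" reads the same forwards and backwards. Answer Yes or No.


Input string: 'zmmz'
Reversed: 'zmmz'
Compare pairs: s[0]='z' vs s[3]='z' (match), s[1]='m' vs s[2]='m' (match)
Palindrome: Yes


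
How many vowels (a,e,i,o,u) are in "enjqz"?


Input string: 'enjqz'
Operation: count vowels (a, e, i, o, u)
Scan: s[0]='e' (vowel), s[1]='n', s[2]='j', s[3]='q', s[4]='z'
Vowels found: 1
Result: 1


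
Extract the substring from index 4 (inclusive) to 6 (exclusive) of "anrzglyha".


Input string: 'anrzglyha'
Operation: slice [4:6]
Extract characters: s[4]='g', s[5]='l'
Result: gl


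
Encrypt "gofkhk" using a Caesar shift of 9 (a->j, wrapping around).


Input: 'gofkhk', shift = 9
Operation: for each letter, (position + 9) mod 26
Mapping: 'g'(6+9=15)->'p', 'o'(14+9=23)->'x', 'f'(5+9=14)->'o', 'k'(10+9=19)->'t', 'h'(7+9=16)->'q', 'k'(10+9=19)->'t'
Result: pxotqt


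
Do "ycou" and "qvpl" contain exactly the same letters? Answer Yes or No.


String 1: 'ycou' -> sorted: 'couy'
String 2: 'qvpl' -> sorted: 'lpqv'
Compare sorted forms: 'couy' != 'lpqv'
Anagram: No


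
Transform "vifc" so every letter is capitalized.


Input string: 'vifc'
Operation: convert each letter to uppercase
Mapping: 'v'->'V', 'i'->'I', 'f'->'F', 'c'->'C'
Result: VIFC


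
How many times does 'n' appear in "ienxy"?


Input string: 'ienxy'
Target character: 'n'
Scan each position: s[2]='n'
Matches found at indices: 2
Total: 1


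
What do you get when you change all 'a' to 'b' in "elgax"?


Input string: 'elgax'
Operation: replace 'a' with 'b'
Positions of 'a': 3
After replacement: elgbx


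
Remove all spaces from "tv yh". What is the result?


Input string: 'tv yh'
Operation: remove all spaces
Words: 'tv', 'yh'
Join without spaces: tvyh


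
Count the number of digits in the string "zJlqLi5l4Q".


Input string: 'zJlqLi5l4Q'
Operation: count digit characters (0-9)
Scan: 'z', 'J', 'l', 'q', 'L', 'i', '5'(digit), 'l', '4'(digit), 'Q'
Digits found: 2
Result: 2


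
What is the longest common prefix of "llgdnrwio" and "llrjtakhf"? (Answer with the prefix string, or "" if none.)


String 1: 'llgdnrwio'
String 2: 'llrjtakhf'
Compare position by position:
pos 0: 'l' vs 'l' match
pos 1: 'l' vs 'l' match
pos 2: 'g' vs 'r' differ -> stop
Longest common prefix: "ll" (length 2)


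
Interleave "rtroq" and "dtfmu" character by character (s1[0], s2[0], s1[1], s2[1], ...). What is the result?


String 1: 'rtroq'
String 2: 'dtfmu'
Operation: alternate characters
Pairs: 'r'+'d', 't'+'t', 'r'+'f', 'o'+'m', 'q'+'u'
Result: rdttrfomqu


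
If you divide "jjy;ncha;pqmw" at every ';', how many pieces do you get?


Input string: 'jjy;ncha;pqmw'
Delimiter: ';'
Split result: 'jjy', 'ncha', 'pqmw'
Number of parts: 3


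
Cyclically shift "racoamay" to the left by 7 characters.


Input: 'racoamay', shift = 7
Operation: split at index 7 and swap parts
Front part s[0:7] = 'racoama'
Back part s[7:] = 'y'
Rotated = back + front = 'y' + 'racoama'
Result: yracoama


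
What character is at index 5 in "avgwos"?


Input string: 'avgwos'
Operation: get character at index 5
Index mapping: s[0]='a', s[1]='v', s[2]='g', s[3]='w', s[4]='o', s[5]='s'
Result: 's'


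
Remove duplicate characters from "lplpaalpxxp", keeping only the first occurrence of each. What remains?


Input: 'lplpaalpxxp'
Operation: keep first occurrence of each character
Scan: s[0]='l' new -> keep; s[1]='p' new -> keep; s[2]='l' seen -> skip; s[3]='p' seen -> skip; s[4]='a' new -> keep; s[5]='a' seen -> skip; s[6]='l' seen -> skip; s[7]='p' seen -> skip; s[8]='x' new -> keep; s[9]='x' seen -> skip; s[10]='p' seen -> skip
Result: lpax


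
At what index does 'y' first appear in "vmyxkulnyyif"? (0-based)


Input string: 'vmyxkulnyyif'
Target: 'y'
Scanning left to right: s[0]='v', s[1]='m', s[2]='y'
First match at index: 2


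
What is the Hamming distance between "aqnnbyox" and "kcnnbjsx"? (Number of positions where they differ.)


String 1: 'aqnnbyox'
String 2: 'kcnnbjsx'
Compare each position: pos 0: 'a'!='k', pos 1: 'q'!='c', pos 2: 'n'=='n', pos 3: 'n'=='n', pos 4: 'b'=='b', pos 5: 'y'!='j', pos 6: 'o'!='s', pos 7: 'x'=='x'
Differing positions: 4
Hamming distance: 4


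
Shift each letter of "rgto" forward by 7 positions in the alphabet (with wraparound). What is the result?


Input: 'rgto', shift = 7
Operation: for each letter, (position + 7) mod 26
Mapping: 'r'(17+7=24)->'y', 'g'(6+7=13)->'n', 't'(19+7=26, 26 mod 26=0)->'a', 'o'(14+7=21)->'v'
Result: ynav


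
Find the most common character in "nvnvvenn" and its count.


Input: 'nvnvvenn'
Operation: tally each character
Counts: 'e':1, 'n':4, 'v':3
Maximum: 'n' appears 4 times


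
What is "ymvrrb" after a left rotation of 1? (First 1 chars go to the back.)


Input: 'ymvrrb', shift = 1
Operation: split at index 1 and swap parts
Front part s[0:1] = 'y'
Back part s[1:] = 'mvrrb'
Rotated = back + front = 'mvrrb' + 'y'
Result: mvrrby


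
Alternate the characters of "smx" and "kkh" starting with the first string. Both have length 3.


String 1: 'smx'
String 2: 'kkh'
Operation: alternate characters
Pairs: 's'+'k', 'm'+'k', 'x'+'h'
Result: skmkxh


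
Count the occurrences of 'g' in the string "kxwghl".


Input string: 'kxwghl'
Target character: 'g'
Scan each position: s[3]='g'
Matches found at indices: 3
Total: 1


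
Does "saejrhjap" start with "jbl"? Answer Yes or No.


Input string: 'saejrhjap'
Prefix to check: 'jbl'
First 3 characters of input: 'sae'
Match: False
Result: No


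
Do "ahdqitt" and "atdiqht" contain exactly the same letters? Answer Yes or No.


String 1: 'ahdqitt' -> sorted: 'adhiqtt'
String 2: 'atdiqht' -> sorted: 'adhiqtt'
Compare sorted forms: 'adhiqtt' == 'adhiqtt'
Anagram: Yes


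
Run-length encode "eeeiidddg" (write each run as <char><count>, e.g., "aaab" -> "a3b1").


Input: 'eeeiidddg'
Operation: identify consecutive runs
Runs: 'eee' -> e3, 'ii' -> i2, 'ddd' -> d3, 'g' -> g1
Encoded: e3i2d3g1


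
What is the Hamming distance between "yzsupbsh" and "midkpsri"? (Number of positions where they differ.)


String 1: 'yzsupbsh'
String 2: 'midkpsri'
Compare each position: pos 0: 'y'!='m', pos 1: 'z'!='i', pos 2: 's'!='d', pos 3: 'u'!='k', pos 4: 'p'=='p', pos 5: 'b'!='s', pos 6: 's'!='r', pos 7: 'h'!='i'
Differing positions: 7
Hamming distance: 7


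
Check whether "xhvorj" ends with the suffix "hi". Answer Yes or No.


Input string: 'xhvorj'
Suffix to check: 'hi'
Last 2 characters of input: 'rj'
Match: False
Result: No


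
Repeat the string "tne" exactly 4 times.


Input string: 'tne'
Operation: repeat 4 times
Concatenation: 'tne' + 'tne' + 'tne' + 'tne'
Result: tnetnetnetne


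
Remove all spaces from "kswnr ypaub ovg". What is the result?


Input string: 'kswnr ypaub ovg'
Operation: remove all spaces
Words: 'kswnr', 'ypaub', 'ovg'
Join without spaces: kswnrypaubovg


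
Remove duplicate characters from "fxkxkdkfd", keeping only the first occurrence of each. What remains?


Input: 'fxkxkdkfd'
Operation: keep first occurrence of each character
Scan: s[0]='f' new -> keep; s[1]='x' new -> keep; s[2]='k' new -> keep; s[3]='x' seen -> skip; s[4]='k' seen -> skip; s[5]='d' new -> keep; s[6]='k' seen -> skip; s[7]='f' seen -> skip; s[8]='d' seen -> skip
Result: fxkd


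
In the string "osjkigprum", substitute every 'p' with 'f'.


Input string: 'osjkigprum'
Operation: replace 'p' with 'f'
Positions of 'p': 6
After replacement: osjkigfrum


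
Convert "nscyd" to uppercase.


Input string: 'nscyd'
Operation: convert each letter to uppercase
Mapping: 'n'->'N', 's'->'S', 'c'->'C', 'y'->'Y', 'd'->'D'
Result: NSCYD


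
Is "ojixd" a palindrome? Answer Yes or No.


Input string: 'ojixd'
Reversed: 'dxijo'
Compare pairs: s[0]='o' vs s[4]='d' (mismatch), s[1]='j' vs s[3]='x' (mismatch)
Palindrome: No


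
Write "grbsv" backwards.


Input string: 'grbsv'
Operation: reverse character order
Original order: 'g' -> 'r' -> 'b' -> 's' -> 'v'
Reversed order: 'v' -> 's' -> 'b' -> 'r' -> 'g'
Result: vsbrg


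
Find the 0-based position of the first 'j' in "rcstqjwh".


Input string: 'rcstqjwh'
Target: 'j'
Scanning left to right: s[0]='r', s[1]='c', s[2]='s', s[3]='t', s[4]='q', s[5]='j'
First match at index: 5


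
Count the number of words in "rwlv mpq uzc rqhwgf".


Input string: 'rwlv mpq uzc rqhwgf'
Operation: split by spaces
Words found: 'rwlv', 'mpq', 'uzc', 'rqhwgf'
Word count: 4


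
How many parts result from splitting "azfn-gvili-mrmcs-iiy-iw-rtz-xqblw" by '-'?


Input string: 'azfn-gvili-mrmcs-iiy-iw-rtz-xqblw'
Delimiter: '-'
Split result: 'azfn', 'gvili', 'mrmcs', 'iiy', 'iw', 'rtz', 'xqblw'
Number of parts: 7


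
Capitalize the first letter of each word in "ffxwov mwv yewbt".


Input string: 'ffxwov mwv yewbt'
Operation: capitalize first letter of each word
Word transformations: 'ffxwov'->'Ffxwov', 'mwv'->'Mwv', 'yewbt'->'Yewbt'
Result: Ffxwov Mwv Yewbt


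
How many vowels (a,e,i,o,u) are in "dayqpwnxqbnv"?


Input string: 'dayqpwnxqbnv'
Operation: count vowels (a, e, i, o, u)
Scan: s[0]='d', s[1]='a' (vowel), s[2]='y', s[3]='q', s[4]='p', s[5]='w', s[6]='n', s[7]='x', s[8]='q', s[9]='b', s[10]='n', s[11]='v'
Vowels found: 1
Result: 1


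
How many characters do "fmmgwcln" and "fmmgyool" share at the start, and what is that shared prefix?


String 1: 'fmmgwcln'
String 2: 'fmmgyool'
Compare position by position:
pos 0: 'f' vs 'f' match
pos 1: 'm' vs 'm' match
pos 2: 'm' vs 'm' match
pos 3: 'g' vs 'g' match
pos 4: 'w' vs 'y' differ -> stop
Longest common prefix: "fmmg" (length 4)


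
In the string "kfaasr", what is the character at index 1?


Input string: 'kfaasr'
Operation: get character at index 1
Index mapping: s[0]='k', s[1]='f'
Result: 'f'


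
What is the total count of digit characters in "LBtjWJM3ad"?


Input string: 'LBtjWJM3ad'
Operation: count digit characters (0-9)
Scan: 'L', 'B', 't', 'j', 'W', 'J', 'M', '3'(digit), 'a', 'd'
Digits found: 1
Result: 1


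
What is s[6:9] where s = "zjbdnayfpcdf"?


Input string: 'zjbdnayfpcdf'
Operation: slice [6:9]
Extract characters: s[6]='y', s[7]='f', s[8]='p'
Result: yfp


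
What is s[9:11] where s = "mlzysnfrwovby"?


Input string: 'mlzysnfrwovby'
Operation: slice [9:11]
Extract characters: s[9]='o', s[10]='v'
Result: ov


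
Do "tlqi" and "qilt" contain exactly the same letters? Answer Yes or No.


String 1: 'tlqi' -> sorted: 'ilqt'
String 2: 'qilt' -> sorted: 'ilqt'
Compare sorted forms: 'ilqt' == 'ilqt'
Anagram: Yes


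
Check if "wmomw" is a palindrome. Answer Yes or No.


Input string: 'wmomw'
Reversed: 'wmomw'
Compare pairs: s[0]='w' vs s[4]='w' (match), s[1]='m' vs s[3]='m' (match)
Palindrome: Yes


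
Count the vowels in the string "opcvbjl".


Input string: 'opcvbjl'
Operation: count vowels (a, e, i, o, u)
Scan: s[0]='o' (vowel), s[1]='p', s[2]='c', s[3]='v', s[4]='b', s[5]='j', s[6]='l'
Vowels found: 1
Result: 1


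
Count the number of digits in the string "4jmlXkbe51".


Input string: '4jmlXkbe51'
Operation: count digit characters (0-9)
Scan: '4'(digit), 'j', 'm', 'l', 'X', 'k', 'b', 'e', '5'(digit), '1'(digit)
Digits found: 3
Result: 3


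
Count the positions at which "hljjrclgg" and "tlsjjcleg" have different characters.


String 1: 'hljjrclgg'
String 2: 'tlsjjcleg'
Compare each position: pos 0: 'h'!='t', pos 1: 'l'=='l', pos 2: 'j'!='s', pos 3: 'j'=='j', pos 4: 'r'!='j', pos 5: 'c'=='c', pos 6: 'l'=='l', pos 7: 'g'!='e', pos 8: 'g'=='g'
Differing positions: 4
Hamming distance: 4


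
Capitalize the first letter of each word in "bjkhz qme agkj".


Input string: 'bjkhz qme agkj'
Operation: capitalize first letter of each word
Word transformations: 'bjkhz'->'Bjkhz', 'qme'->'Qme', 'agkj'->'Agkj'
Result: Bjkhz Qme Agkj


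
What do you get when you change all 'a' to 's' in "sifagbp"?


Input string: 'sifagbp'
Operation: replace 'a' with 's'
Positions of 'a': 3
After replacement: sifsgbp


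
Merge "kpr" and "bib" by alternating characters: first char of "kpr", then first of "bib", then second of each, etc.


String 1: 'kpr'
String 2: 'bib'
Operation: alternate characters
Pairs: 'k'+'b', 'p'+'i', 'r'+'b'
Result: kbpirb


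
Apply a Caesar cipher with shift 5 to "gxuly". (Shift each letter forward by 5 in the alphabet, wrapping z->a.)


Input: 'gxuly', shift = 5
Operation: for each letter, (position + 5) mod 26
Mapping: 'g'(6+5=11)->'l', 'x'(23+5=28, 28 mod 26=2)->'c', 'u'(20+5=25)->'z', 'l'(11+5=16)->'q', 'y'(24+5=29, 29 mod 26=3)->'d'
Result: lczqd


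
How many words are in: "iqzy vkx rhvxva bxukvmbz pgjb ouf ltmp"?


Input string: 'iqzy vkx rhvxva bxukvmbz pgjb ouf ltmp'
Operation: split by spaces
Words found: 'iqzy', 'vkx', 'rhvxva', 'bxukvmbz', 'pgjb', 'ouf', 'ltmp'
Word count: 7


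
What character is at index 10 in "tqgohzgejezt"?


Input string: 'tqgohzgejezt'
Operation: get character at index 10
Index mapping: s[0]='t', s[1]='q', s[2]='g', s[3]='o', s[4]='h', s[5]='z', s[6]='g', s[7]='e', s[8]='j', s[9]='e', s[10]='z'
Result: 'z'


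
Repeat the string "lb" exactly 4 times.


Input string: 'lb'
Operation: repeat 4 times
Concatenation: 'lb' + 'lb' + 'lb' + 'lb'
Result: lblblblb


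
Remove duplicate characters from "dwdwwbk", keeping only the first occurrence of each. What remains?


Input: 'dwdwwbk'
Operation: keep first occurrence of each character
Scan: s[0]='d' new -> keep; s[1]='w' new -> keep; s[2]='d' seen -> skip; s[3]='w' seen -> skip; s[4]='w' seen -> skip; s[5]='b' new -> keep; s[6]='k' new -> keep
Result: dwbk


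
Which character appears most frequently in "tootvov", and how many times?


Input: 'tootvov'
Operation: tally each character
Counts: 'o':3, 't':2, 'v':2
Maximum: 'o' appears 3 times


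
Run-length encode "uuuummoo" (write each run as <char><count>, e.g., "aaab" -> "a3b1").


Input: 'uuuummoo'
Operation: identify consecutive runs
Runs: 'uuuu' -> u4, 'mm' -> m2, 'oo' -> o2
Encoded: u4m2o2


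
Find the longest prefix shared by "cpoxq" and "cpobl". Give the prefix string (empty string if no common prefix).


String 1: 'cpoxq'
String 2: 'cpobl'
Compare position by position:
pos 0: 'c' vs 'c' match
pos 1: 'p' vs 'p' match
pos 2: 'o' vs 'o' match
pos 3: 'x' vs 'b' differ -> stop
Longest common prefix: "cpo" (length 3)


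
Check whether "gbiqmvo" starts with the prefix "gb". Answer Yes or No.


Input string: 'gbiqmvo'
Prefix to check: 'gb'
First 2 characters of input: 'gb'
Match: True
Result: Yes


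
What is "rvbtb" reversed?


Input string: 'rvbtb'
Operation: reverse character order
Original order: 'r' -> 'v' -> 'b' -> 't' -> 'b'
Reversed order: 'b' -> 't' -> 'b' -> 'v' -> 'r'
Result: btbvr


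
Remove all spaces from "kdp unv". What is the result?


Input string: 'kdp unv'
Operation: remove all spaces
Words: 'kdp', 'unv'
Join without spaces: kdpunv


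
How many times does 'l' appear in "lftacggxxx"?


Input string: 'lftacggxxx'
Target character: 'l'
Scan each position: s[0]='l'
Matches found at indices: 0
Total: 1
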